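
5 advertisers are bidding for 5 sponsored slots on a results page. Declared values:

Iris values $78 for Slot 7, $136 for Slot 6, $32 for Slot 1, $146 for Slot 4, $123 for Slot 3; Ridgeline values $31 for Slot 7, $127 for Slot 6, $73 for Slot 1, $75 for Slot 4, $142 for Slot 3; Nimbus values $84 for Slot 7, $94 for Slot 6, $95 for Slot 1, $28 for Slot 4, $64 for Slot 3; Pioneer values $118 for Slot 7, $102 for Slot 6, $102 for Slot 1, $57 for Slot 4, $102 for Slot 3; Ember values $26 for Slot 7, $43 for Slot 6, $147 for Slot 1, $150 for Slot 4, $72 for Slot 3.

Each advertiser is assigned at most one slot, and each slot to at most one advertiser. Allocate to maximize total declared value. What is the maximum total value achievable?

Max total: $647

Optimal: Iris→Slot 4 ($146), Ridgeline→Slot 3 ($142), Nimbus→Slot 6 ($94), Pioneer→Slot 7 ($118), Ember→Slot 1 ($147) — total 146+142+94+118+147 = $647.
Row-greedy (each advertiser in turn takes its best remaining slot) gives $544, worse by 103.
Next-best assignment: Iris→Slot 6, Ridgeline→Slot 3, Nimbus→Slot 1, Pioneer→Slot 7, Ember→Slot 4 = $641.
Swapping Nimbus↔Ridgeline (Nimbus→Slot 3 $64, Ridgeline→Slot 6 $127) loses 45.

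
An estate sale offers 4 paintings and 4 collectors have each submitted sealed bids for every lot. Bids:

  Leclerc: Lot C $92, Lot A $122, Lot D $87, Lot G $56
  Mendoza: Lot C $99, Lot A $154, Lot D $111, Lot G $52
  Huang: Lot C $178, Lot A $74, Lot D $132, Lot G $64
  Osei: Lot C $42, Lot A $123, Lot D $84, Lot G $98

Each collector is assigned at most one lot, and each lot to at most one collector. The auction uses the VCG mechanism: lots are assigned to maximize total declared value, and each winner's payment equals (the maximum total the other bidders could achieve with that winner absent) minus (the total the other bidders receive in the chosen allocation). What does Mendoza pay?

Mendoza pays $35.

Efficient allocation: Leclerc→Lot D ($87), Mendoza→Lot A ($154), Huang→Lot C ($178), Osei→Lot G ($98); total welfare W = $517.
Mendoza receives Lot A at value $154, so the others get W − 154 = $363.
Without Mendoza: best allocation of the remaining 3 bidders over all 4 lots is Leclerc→Lot A ($122), Huang→Lot C ($178), Osei→Lot G ($98), total $398.
VCG payment = (others' best without Mendoza) − (others' welfare with Mendoza) = 398 − 363 = $35.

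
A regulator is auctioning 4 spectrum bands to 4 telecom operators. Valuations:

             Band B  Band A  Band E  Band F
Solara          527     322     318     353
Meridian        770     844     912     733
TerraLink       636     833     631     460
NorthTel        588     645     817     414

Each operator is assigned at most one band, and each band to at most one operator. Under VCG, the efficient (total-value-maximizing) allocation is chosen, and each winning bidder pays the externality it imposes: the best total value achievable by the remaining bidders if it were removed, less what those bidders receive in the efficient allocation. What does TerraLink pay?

TerraLink pays $111M.

Efficient allocation: Solara→Band B ($527M), Meridian→Band F ($733M), TerraLink→Band A ($833M), NorthTel→Band E ($817M); total welfare W = $2910M.
TerraLink receives Band A at value $833M, so the others get W − 833 = $2077M.
Without TerraLink: best allocation of the remaining 3 bidders over all 4 bands is Solara→Band B ($527M), Meridian→Band A ($844M), NorthTel→Band E ($817M), total $2188M.
VCG payment = (others' best without TerraLink) − (others' welfare with TerraLink) = 2188 − 2077 = $111M.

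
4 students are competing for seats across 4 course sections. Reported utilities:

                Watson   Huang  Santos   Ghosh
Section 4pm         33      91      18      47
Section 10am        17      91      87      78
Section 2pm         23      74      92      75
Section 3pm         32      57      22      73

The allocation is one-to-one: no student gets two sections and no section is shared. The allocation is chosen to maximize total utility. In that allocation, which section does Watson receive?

Treat this as an assignment problem: match each student to one section.
Optimal: Watson→Section 3pm (32 points), Huang→Section 4pm (91 points), Santos→Section 2pm (92 points), Ghosh→Section 10am (78 points) — total 32+91+92+78 = 293 points.
Row-greedy (each student in turn takes its best remaining section) gives 289 points, worse by 4.
Next-best assignment: Watson→Section 4pm, Huang→Section 10am, Santos→Section 2pm, Ghosh→Section 3pm = 289 points.
Swapping Watson↔Ghosh (Watson→Section 10am 17 points, Ghosh→Section 3pm 73 points) loses 20.
Checked against all permutations: 293 points is optimal.
Watson's own top section is Section 4pm (33 points), but forcing Watson→Section 4pm and reassigning the rest optimally gives only 289 points — worse by 4.

Watson receives Section 3pm.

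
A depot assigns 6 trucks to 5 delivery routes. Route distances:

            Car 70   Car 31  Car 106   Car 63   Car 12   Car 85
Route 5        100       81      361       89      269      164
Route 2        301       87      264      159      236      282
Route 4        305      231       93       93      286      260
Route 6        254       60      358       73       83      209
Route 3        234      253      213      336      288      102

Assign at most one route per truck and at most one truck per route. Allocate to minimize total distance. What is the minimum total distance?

Optimal: Car 63→Route 5 (89 km), Car 31→Route 2 (87 km), Car 106→Route 4 (93 km), Car 12→Route 6 (83 km), Car 85→Route 3 (102 km) — total 89+87+93+83+102 = 454 km.
Min-entry greedy (repeatedly take the single cheapest remaining cell) gives 580 km, worse by 126.

Min total: 454 km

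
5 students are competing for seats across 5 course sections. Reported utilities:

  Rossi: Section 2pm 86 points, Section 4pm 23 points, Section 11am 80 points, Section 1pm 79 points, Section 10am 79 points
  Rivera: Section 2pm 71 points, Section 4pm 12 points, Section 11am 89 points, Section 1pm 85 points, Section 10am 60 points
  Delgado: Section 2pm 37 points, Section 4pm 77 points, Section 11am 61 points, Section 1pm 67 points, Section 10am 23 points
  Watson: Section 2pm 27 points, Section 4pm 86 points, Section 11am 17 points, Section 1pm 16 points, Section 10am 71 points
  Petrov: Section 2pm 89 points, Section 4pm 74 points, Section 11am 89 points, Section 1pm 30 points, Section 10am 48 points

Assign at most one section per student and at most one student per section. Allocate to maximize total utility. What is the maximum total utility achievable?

Max total: 410 points

Optimal: Rossi→Section 10am (79 points), Rivera→Section 11am (89 points), Delgado→Section 1pm (67 points), Watson→Section 4pm (86 points), Petrov→Section 2pm (89 points) — total 79+89+67+86+89 = 410 points.
Row-greedy (each student in turn takes its best remaining section) gives 353 points, worse by 57.
Swapping Rossi↔Watson (Rossi→Section 4pm 23 points, Watson→Section 10am 71 points) loses 71.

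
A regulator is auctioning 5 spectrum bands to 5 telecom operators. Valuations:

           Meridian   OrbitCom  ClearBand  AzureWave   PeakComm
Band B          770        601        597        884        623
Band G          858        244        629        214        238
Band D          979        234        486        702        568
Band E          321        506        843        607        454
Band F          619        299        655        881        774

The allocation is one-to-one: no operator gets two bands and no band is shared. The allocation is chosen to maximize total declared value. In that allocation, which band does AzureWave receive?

AzureWave receives Band D.

This is a one-to-one assignment (maximum-weight bipartite matching).
Optimal: Meridian→Band G ($858M), OrbitCom→Band B ($601M), ClearBand→Band E ($843M), AzureWave→Band D ($702M), PeakComm→Band F ($774M) — total 858+601+843+702+774 = $3778M.
Max-entry greedy (repeatedly take the single best remaining cell) gives $3724M, worse by 54.
Checked against all permutations: $3778M is optimal.
AzureWave's own top band is Band B ($884M), but forcing AzureWave→Band B and reassigning the rest optimally gives only $3772M — worse by 6.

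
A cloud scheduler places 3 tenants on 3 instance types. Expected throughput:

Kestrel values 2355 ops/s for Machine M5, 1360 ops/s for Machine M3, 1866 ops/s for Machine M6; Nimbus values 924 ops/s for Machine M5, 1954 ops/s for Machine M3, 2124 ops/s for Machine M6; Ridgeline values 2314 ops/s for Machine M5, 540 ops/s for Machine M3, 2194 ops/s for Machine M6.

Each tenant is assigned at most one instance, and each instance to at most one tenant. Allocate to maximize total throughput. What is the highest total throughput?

Optimal: Kestrel→Machine M5 (2355 ops/s), Nimbus→Machine M3 (1954 ops/s), Ridgeline→Machine M6 (2194 ops/s) — total 2355+1954+2194 = 6503 ops/s.
Row-greedy (each tenant in turn takes its best remaining instance) gives 5019 ops/s, worse by 1484.
Swapping Nimbus↔Kestrel (Nimbus→Machine M5 924 ops/s, Kestrel→Machine M3 1360 ops/s) loses 2025.
Checked against all permutations: 6503 ops/s is optimal.

Max total: 6503 ops/s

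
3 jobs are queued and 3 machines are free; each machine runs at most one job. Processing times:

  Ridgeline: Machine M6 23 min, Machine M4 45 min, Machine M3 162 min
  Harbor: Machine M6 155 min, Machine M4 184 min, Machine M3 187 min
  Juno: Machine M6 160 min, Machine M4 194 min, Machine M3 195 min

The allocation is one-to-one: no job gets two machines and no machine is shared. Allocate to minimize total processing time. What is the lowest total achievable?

Optimal: Ridgeline→Machine M4 (45 min), Harbor→Machine M3 (187 min), Juno→Machine M6 (160 min) — total 45+187+160 = 392 min.
Min-entry greedy (repeatedly take the single cheapest remaining cell) gives 402 min, worse by 10.
Swapping Harbor↔Juno (Harbor→Machine M6 155 min, Juno→Machine M3 195 min) adds 3.

Minimum total: 392 min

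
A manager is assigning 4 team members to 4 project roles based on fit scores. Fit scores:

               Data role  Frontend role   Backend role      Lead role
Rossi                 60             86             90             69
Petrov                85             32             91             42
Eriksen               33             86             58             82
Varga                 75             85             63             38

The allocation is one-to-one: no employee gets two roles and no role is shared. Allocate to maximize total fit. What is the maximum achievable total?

Optimal: Rossi→Backend role (90 pts), Petrov→Data role (85 pts), Eriksen→Lead role (82 pts), Varga→Frontend role (85 pts) — total 90+85+82+85 = 342 pts.
Row-greedy (each employee in turn takes its best remaining role) gives 299 pts, worse by 43.

Max total: 342 pts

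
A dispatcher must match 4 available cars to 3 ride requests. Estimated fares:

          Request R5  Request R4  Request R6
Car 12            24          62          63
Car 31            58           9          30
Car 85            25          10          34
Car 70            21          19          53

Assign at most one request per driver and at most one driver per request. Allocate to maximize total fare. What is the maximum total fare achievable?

Max total: $173

Optimal: Car 31→Request R5 ($58), Car 12→Request R4 ($62), Car 70→Request R6 ($53) — total 58+62+53 = $173.
Row-greedy (each driver in turn takes its best remaining request) gives $131, worse by 42.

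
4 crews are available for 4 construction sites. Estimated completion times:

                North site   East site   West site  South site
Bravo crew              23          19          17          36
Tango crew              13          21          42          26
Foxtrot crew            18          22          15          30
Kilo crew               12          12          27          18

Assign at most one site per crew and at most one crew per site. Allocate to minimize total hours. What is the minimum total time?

Min total: 65 hours

This is a one-to-one assignment (minimum-cost bipartite matching).
Optimal: Bravo crew→East site (19 hours), Tango crew→North site (13 hours), Foxtrot crew→West site (15 hours), Kilo crew→South site (18 hours) — total 19+13+15+18 = 65 hours.
Checked against all permutations: 65 hours is optimal.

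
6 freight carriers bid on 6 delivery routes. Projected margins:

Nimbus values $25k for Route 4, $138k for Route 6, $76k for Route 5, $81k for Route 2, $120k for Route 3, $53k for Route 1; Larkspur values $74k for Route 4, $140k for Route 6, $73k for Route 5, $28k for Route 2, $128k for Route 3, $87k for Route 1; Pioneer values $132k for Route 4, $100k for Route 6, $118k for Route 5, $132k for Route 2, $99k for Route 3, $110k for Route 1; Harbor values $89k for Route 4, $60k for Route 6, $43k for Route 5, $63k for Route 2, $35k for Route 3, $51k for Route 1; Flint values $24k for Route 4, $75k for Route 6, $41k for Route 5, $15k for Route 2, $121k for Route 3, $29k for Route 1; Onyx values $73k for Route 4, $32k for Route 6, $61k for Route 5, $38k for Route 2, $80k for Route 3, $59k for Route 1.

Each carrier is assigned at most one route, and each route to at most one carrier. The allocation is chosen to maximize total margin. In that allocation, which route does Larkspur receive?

This is a one-to-one assignment (maximum-weight bipartite matching).
Optimal: Nimbus→Route 6 ($138k), Larkspur→Route 1 ($87k), Pioneer→Route 2 ($132k), Harbor→Route 4 ($89k), Flint→Route 3 ($121k), Onyx→Route 5 ($61k) — total 138+87+132+89+121+61 = $628k.
Max-entry greedy (repeatedly take the single best remaining cell) gives $586k, worse by 42.
Next-best assignment: Nimbus→Route 5, Larkspur→Route 6, Pioneer→Route 2, Harbor→Route 4, Flint→Route 3, Onyx→Route 1 = $617k.
Larkspur's own top route is Route 6 ($140k), but forcing Larkspur→Route 6 and reassigning the rest optimally gives only $617k — worse by 11.

Larkspur receives Route 1.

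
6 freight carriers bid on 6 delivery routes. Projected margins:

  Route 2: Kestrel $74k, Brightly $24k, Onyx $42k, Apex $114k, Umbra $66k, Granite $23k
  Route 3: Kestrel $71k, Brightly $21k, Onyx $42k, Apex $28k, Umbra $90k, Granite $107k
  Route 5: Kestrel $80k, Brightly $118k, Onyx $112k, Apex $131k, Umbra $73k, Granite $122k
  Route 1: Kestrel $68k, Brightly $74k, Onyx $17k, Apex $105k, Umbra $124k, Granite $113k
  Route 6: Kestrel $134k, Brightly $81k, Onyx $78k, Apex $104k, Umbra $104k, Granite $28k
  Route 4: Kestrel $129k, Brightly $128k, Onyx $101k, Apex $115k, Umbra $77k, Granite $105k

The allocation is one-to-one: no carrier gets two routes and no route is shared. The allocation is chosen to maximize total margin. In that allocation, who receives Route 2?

Apex receives Route 2.

Treat this as an assignment problem: match each carrier to one route.
Optimal: Kestrel→Route 6 ($134k), Brightly→Route 4 ($128k), Onyx→Route 5 ($112k), Apex→Route 2 ($114k), Umbra→Route 1 ($124k), Granite→Route 3 ($107k) — total 134+128+112+114+124+107 = $719k.
Max-entry greedy (repeatedly take the single best remaining cell) gives $666k, worse by 53.
Next-best assignment: Kestrel→Route 6, Brightly→Route 5, Onyx→Route 4, Apex→Route 2, Umbra→Route 1, Granite→Route 3 = $698k.
Apex's own top route is Route 5 ($131k), but forcing Apex→Route 5 and reassigning the rest optimally gives only $666k — worse by 53.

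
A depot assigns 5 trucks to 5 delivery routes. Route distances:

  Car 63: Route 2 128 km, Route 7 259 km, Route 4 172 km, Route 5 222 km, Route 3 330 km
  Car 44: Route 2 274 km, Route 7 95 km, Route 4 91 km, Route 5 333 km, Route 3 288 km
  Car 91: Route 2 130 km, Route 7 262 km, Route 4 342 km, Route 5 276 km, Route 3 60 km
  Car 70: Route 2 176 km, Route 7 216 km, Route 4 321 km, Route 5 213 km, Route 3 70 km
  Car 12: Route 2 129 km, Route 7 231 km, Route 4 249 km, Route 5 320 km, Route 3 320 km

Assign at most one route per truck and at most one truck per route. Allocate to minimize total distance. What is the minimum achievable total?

Minimum total: 669 km

Optimal: Car 63→Route 4 (172 km), Car 44→Route 7 (95 km), Car 91→Route 3 (60 km), Car 70→Route 5 (213 km), Car 12→Route 2 (129 km) — total 172+95+60+213+129 = 669 km.
Min-entry greedy (repeatedly take the single cheapest remaining cell) gives 723 km, worse by 54.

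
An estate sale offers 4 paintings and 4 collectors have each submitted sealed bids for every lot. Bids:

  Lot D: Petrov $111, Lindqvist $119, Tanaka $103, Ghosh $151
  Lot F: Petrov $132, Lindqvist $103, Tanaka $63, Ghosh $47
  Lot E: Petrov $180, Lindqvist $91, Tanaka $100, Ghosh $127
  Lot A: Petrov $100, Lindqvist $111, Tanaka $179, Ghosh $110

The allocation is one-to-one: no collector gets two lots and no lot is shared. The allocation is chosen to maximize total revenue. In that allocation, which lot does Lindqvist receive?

Optimal: Petrov→Lot E ($180), Lindqvist→Lot F ($103), Tanaka→Lot A ($179), Ghosh→Lot D ($151) — total 180+103+179+151 = $613.
Row-greedy (each collector in turn takes its best remaining lot) gives $525, worse by 88.
Checked against all permutations: $613 is optimal.
Lindqvist's own top lot is Lot D ($119), but forcing Lindqvist→Lot D and reassigning the rest optimally gives only $557 — worse by 56.

Lindqvist receives Lot F.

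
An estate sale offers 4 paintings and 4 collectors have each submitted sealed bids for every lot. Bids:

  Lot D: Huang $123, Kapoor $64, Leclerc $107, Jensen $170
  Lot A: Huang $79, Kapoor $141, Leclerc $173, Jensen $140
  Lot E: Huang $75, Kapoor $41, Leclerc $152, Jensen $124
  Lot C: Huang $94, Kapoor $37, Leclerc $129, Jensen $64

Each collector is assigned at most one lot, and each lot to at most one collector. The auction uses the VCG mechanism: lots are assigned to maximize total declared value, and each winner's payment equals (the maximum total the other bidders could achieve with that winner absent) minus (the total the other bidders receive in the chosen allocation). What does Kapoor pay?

Efficient allocation: Huang→Lot C ($94), Kapoor→Lot A ($141), Leclerc→Lot E ($152), Jensen→Lot D ($170); total welfare W = $557.
Kapoor receives Lot A at value $141, so the others get W − 141 = $416.
Without Kapoor: best allocation of the remaining 3 bidders over all 4 lots is Huang→Lot C ($94), Leclerc→Lot A ($173), Jensen→Lot D ($170), total $437.
VCG payment = (others' best without Kapoor) − (others' welfare with Kapoor) = 437 − 416 = $21.

Kapoor pays $21.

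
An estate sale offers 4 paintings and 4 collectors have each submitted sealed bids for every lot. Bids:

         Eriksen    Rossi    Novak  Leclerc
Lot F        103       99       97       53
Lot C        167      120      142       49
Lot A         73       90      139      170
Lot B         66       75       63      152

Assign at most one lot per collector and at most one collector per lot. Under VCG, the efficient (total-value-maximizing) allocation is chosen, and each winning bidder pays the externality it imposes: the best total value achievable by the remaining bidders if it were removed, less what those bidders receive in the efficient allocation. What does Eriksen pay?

Eriksen pays $21.

Efficient allocation: Eriksen→Lot C ($167), Rossi→Lot F ($99), Novak→Lot A ($139), Leclerc→Lot B ($152); total welfare W = $557.
Eriksen receives Lot C at value $167, so the others get W − 167 = $390.
Without Eriksen: best allocation of the remaining 3 bidders over all 4 lots is Rossi→Lot F ($99), Novak→Lot C ($142), Leclerc→Lot A ($170), total $411.
VCG payment = (others' best without Eriksen) − (others' welfare with Eriksen) = 411 − 390 = $21.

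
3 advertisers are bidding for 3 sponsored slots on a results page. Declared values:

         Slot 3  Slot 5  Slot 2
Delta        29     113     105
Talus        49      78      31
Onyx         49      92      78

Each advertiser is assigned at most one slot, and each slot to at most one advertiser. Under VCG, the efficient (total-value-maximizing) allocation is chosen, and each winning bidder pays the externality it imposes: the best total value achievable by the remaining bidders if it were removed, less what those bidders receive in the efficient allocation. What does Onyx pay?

Onyx pays $29.

Efficient allocation: Delta→Slot 2 ($105), Talus→Slot 3 ($49), Onyx→Slot 5 ($92); total welfare W = $246.
Onyx receives Slot 5 at value $92, so the others get W − 92 = $154.
Without Onyx: best allocation of the remaining 2 bidders over all 3 slots is Delta→Slot 2 ($105), Talus→Slot 5 ($78), total $183.
VCG payment = (others' best without Onyx) − (others' welfare with Onyx) = 183 − 154 = $29.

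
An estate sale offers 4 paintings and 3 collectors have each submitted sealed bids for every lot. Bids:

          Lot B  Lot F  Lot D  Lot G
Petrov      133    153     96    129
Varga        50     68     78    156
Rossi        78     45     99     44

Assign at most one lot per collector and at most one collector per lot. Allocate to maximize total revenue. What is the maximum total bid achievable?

Maximum total: $408

Optimal: Petrov→Lot F ($153), Varga→Lot G ($156), Rossi→Lot D ($99) — total 153+156+99 = $408.
Column-greedy (each lot in turn goes to its best remaining collector) gives $300, worse by 108.
Swapping Rossi↔Petrov (Rossi→Lot F $45, Petrov→Lot D $96) loses 111.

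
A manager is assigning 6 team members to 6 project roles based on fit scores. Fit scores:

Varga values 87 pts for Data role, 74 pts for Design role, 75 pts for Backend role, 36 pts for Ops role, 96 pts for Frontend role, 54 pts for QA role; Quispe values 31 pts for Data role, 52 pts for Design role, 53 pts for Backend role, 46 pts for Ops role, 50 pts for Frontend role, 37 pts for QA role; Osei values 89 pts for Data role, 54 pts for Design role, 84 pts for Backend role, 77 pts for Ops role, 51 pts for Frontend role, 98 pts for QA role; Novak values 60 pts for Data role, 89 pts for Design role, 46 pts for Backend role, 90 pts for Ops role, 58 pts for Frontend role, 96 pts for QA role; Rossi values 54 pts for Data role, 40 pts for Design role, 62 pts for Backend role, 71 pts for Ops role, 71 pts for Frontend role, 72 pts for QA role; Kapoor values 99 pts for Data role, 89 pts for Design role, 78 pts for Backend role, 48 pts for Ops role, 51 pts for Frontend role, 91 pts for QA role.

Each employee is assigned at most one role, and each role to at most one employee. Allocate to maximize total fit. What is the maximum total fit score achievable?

Maximum total: 506 pts

Treat this as an assignment problem: match each employee to one role.
Optimal: Varga→Frontend role (96 pts), Quispe→Backend role (53 pts), Osei→QA role (98 pts), Novak→Design role (89 pts), Rossi→Ops role (71 pts), Kapoor→Data role (99 pts) — total 96+53+98+89+71+99 = 506 pts.
Max-entry greedy (repeatedly take the single best remaining cell) gives 497 pts, worse by 9.
Next-best assignment: Varga→Frontend role, Quispe→Design role, Osei→Backend role, Novak→QA role, Rossi→Ops role, Kapoor→Data role = 498 pts.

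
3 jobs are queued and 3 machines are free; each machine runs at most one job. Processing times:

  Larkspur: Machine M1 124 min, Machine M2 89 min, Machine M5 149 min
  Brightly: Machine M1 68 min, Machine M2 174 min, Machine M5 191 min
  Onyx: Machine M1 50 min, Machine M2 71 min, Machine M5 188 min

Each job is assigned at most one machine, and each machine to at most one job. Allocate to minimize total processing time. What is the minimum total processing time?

Min total: 288 min

Optimal: Larkspur→Machine M5 (149 min), Brightly→Machine M1 (68 min), Onyx→Machine M2 (71 min) — total 149+68+71 = 288 min.
Row-greedy (each job in turn takes its cheapest remaining machine) gives 345 min, worse by 57.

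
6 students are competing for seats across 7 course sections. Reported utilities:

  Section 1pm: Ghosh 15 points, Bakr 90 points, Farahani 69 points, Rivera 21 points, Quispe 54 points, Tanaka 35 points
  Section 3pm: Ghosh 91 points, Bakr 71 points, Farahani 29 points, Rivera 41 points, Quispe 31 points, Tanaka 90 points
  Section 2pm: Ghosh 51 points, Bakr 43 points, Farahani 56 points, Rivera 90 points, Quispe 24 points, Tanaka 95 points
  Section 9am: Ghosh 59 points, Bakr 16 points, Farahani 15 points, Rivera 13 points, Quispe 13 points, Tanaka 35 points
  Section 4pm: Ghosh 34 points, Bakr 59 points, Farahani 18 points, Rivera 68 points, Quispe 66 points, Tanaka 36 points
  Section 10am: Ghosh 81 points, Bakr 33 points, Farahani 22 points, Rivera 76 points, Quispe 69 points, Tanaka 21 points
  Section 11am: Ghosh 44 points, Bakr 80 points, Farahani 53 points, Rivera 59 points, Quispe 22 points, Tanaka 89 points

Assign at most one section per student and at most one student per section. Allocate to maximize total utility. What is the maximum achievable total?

Maximum total: 477 points

This is a one-to-one assignment (maximum-weight bipartite matching).
Optimal: Ghosh→Section 3pm (91 points), Bakr→Section 11am (80 points), Farahani→Section 1pm (69 points), Rivera→Section 10am (76 points), Quispe→Section 4pm (66 points), Tanaka→Section 2pm (95 points) — total 91+80+69+76+66+95 = 477 points.
Column-greedy (each section in turn goes to its best remaining student) gives 428 points, worse by 49.
Next-best assignment: Ghosh→Section 10am, Bakr→Section 11am, Farahani→Section 1pm, Rivera→Section 2pm, Quispe→Section 4pm, Tanaka→Section 3pm = 476 points.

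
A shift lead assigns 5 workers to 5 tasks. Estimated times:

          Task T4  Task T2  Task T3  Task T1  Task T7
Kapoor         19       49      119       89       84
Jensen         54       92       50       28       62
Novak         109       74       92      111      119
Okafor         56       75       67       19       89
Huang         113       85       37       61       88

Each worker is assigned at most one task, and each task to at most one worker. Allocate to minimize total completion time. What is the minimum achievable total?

Optimal: Kapoor→Task T4 (19 min), Jensen→Task T7 (62 min), Novak→Task T2 (74 min), Okafor→Task T1 (19 min), Huang→Task T3 (37 min) — total 19+62+74+19+37 = 211 min.
Row-greedy (each worker in turn takes its cheapest remaining task) gives 276 min, worse by 65.
Next-best assignment: Kapoor→Task T4, Jensen→Task T1, Novak→Task T2, Okafor→Task T7, Huang→Task T3 = 247 min.
Swapping Okafor↔Novak (Okafor→Task T2 75 min, Novak→Task T1 111 min) adds 93.
Checked against all permutations: 211 min is optimal.

Minimum total: 211 min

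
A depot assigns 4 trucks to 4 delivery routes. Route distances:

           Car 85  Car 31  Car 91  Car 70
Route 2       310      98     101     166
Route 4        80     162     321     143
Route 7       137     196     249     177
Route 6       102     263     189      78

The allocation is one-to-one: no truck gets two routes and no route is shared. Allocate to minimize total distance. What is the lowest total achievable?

This is the linear assignment problem.
Optimal: Car 85→Route 4 (80 km), Car 31→Route 7 (196 km), Car 91→Route 2 (101 km), Car 70→Route 6 (78 km) — total 80+196+101+78 = 455 km.
Min-entry greedy (repeatedly take the single cheapest remaining cell) gives 505 km, worse by 50.
Swapping Car 85↔Car 91 (Car 85→Route 2 310 km, Car 91→Route 4 321 km) adds 450.
Checked against all permutations: 455 km is optimal.

Min total: 455 km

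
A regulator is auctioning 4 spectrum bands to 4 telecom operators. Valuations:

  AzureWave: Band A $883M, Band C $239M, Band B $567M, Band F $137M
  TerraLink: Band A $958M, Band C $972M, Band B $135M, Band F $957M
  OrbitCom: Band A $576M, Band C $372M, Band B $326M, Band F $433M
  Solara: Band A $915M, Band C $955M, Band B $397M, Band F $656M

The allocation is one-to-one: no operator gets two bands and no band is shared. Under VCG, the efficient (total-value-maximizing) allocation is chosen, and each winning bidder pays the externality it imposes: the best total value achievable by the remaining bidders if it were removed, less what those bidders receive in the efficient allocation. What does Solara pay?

Efficient allocation: AzureWave→Band A ($883M), TerraLink→Band F ($957M), OrbitCom→Band B ($326M), Solara→Band C ($955M); total welfare W = $3121M.
Solara receives Band C at value $955M, so the others get W − 955 = $2166M.
Without Solara: best allocation of the remaining 3 bidders over all 4 bands is AzureWave→Band A ($883M), TerraLink→Band C ($972M), OrbitCom→Band F ($433M), total $2288M.
VCG payment = (others' best without Solara) − (others' welfare with Solara) = 2288 − 2166 = $122M.

Solara pays $122M.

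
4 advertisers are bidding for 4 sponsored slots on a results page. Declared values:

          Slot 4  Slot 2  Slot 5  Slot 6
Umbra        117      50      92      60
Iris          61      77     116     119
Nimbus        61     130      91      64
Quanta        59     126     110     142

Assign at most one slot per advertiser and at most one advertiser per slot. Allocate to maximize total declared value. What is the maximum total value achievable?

Optimal: Umbra→Slot 4 ($117), Iris→Slot 5 ($116), Nimbus→Slot 2 ($130), Quanta→Slot 6 ($142) — total 117+116+130+142 = $505.
Row-greedy (each advertiser in turn takes its best remaining slot) gives $476, worse by 29.
Next-best assignment: Umbra→Slot 4, Iris→Slot 6, Nimbus→Slot 2, Quanta→Slot 5 = $476.
Swapping Nimbus↔Iris (Nimbus→Slot 5 $91, Iris→Slot 2 $77) loses 78.

Max total: $505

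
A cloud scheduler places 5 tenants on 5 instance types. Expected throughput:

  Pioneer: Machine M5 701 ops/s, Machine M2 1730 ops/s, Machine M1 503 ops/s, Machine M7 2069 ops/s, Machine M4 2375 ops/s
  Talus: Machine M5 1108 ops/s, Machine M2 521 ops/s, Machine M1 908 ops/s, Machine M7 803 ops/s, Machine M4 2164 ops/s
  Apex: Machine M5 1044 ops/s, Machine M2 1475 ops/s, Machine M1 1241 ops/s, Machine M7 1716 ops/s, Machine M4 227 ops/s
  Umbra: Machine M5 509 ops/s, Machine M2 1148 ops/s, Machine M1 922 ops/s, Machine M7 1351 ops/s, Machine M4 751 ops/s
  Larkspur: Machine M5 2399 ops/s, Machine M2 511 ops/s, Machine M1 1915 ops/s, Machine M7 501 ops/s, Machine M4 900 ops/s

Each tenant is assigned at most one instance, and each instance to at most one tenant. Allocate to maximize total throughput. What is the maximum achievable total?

Treat this as an assignment problem: match each tenant to one instance.
Optimal: Pioneer→Machine M7 (2069 ops/s), Talus→Machine M4 (2164 ops/s), Apex→Machine M2 (1475 ops/s), Umbra→Machine M1 (922 ops/s), Larkspur→Machine M5 (2399 ops/s) — total 2069+2164+1475+922+2399 = 9029 ops/s.
Next-best assignment: Pioneer→Machine M7, Talus→Machine M4, Apex→Machine M1, Umbra→Machine M2, Larkspur→Machine M5 = 9021 ops/s.
No other one-to-one assignment exceeds 9029 ops/s.

Max total: 9029 ops/s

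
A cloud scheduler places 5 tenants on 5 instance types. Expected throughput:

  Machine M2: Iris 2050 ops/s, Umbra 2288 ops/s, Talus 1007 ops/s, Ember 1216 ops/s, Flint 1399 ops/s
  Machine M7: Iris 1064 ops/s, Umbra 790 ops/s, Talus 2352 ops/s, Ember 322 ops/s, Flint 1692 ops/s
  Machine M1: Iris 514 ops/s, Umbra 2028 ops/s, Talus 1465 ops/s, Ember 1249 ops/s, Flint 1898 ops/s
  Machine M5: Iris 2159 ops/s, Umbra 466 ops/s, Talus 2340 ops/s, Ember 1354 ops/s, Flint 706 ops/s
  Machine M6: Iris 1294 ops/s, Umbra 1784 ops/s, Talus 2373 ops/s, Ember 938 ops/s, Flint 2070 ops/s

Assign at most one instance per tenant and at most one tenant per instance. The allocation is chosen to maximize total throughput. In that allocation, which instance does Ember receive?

Ember receives Machine M1.

This is the linear assignment problem.
Optimal: Iris→Machine M5 (2159 ops/s), Umbra→Machine M2 (2288 ops/s), Talus→Machine M7 (2352 ops/s), Ember→Machine M1 (1249 ops/s), Flint→Machine M6 (2070 ops/s) — total 2159+2288+2352+1249+2070 = 10118 ops/s.
Swapping Flint↔Iris (Flint→Machine M5 706 ops/s, Iris→Machine M6 1294 ops/s) loses 2229.
Ember's own top instance is Machine M5 (1354 ops/s), but forcing Ember→Machine M5 and reassigning the rest optimally gives only 9854 ops/s — worse by 264.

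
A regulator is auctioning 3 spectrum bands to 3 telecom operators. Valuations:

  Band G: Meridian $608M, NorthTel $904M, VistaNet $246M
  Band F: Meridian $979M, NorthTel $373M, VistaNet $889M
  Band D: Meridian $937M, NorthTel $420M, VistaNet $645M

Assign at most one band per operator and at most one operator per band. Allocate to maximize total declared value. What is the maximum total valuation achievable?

Treat this as an assignment problem: match each operator to one band.
Optimal: Meridian→Band D ($937M), NorthTel→Band G ($904M), VistaNet→Band F ($889M) — total 937+904+889 = $2730M.
Checked against all permutations: $2730M is optimal.

Max total: $2730M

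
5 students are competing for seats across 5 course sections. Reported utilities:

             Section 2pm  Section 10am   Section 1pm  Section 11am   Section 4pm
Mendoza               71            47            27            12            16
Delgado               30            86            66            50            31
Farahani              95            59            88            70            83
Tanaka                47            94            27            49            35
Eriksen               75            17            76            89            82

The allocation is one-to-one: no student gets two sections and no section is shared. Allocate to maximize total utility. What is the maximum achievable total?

Max total: 403 points

Optimal: Mendoza→Section 2pm (71 points), Delgado→Section 1pm (66 points), Farahani→Section 4pm (83 points), Tanaka→Section 10am (94 points), Eriksen→Section 11am (89 points) — total 71+66+83+94+89 = 403 points.
Every other assignment is strictly worse.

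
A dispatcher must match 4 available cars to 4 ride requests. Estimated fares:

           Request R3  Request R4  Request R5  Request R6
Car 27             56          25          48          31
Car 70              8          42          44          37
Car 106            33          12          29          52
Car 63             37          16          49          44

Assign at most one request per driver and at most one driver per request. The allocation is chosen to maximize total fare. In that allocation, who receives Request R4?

Car 70 receives Request R4.

Optimal: Car 27→Request R3 ($56), Car 70→Request R4 ($42), Car 106→Request R6 ($52), Car 63→Request R5 ($49) — total 56+42+52+49 = $199.
Row-greedy (each driver in turn takes its best remaining request) gives $168, worse by 31.
Next-best assignment: Car 27→Request R5, Car 70→Request R4, Car 106→Request R6, Car 63→Request R3 = $179.
Every other assignment is strictly worse.
Car 70's own top request is Request R5 ($44), but forcing Car 70→Request R5 and reassigning the rest optimally gives only $168 — worse by 31.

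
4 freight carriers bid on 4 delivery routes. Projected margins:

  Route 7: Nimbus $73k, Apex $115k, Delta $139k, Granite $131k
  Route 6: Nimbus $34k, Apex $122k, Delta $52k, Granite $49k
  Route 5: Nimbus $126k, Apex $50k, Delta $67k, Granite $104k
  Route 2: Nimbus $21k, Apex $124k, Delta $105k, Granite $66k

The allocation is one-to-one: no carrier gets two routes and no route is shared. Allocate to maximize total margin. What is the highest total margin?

Max total: $484k

Optimal: Nimbus→Route 5 ($126k), Apex→Route 6 ($122k), Delta→Route 2 ($105k), Granite→Route 7 ($131k) — total 126+122+105+131 = $484k.
Max-entry greedy (repeatedly take the single best remaining cell) gives $438k, worse by 46.
Next-best assignment: Nimbus→Route 5, Apex→Route 6, Delta→Route 7, Granite→Route 2 = $453k.
Every other assignment is strictly worse.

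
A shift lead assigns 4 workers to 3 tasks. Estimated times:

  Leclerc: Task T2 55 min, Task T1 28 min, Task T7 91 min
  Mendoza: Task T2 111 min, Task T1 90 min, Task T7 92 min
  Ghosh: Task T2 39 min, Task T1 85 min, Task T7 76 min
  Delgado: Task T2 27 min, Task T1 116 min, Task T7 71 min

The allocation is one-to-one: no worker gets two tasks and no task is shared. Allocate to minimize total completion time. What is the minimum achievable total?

Minimum total: 131 min

Optimal: Delgado→Task T2 (27 min), Leclerc→Task T1 (28 min), Ghosh→Task T7 (76 min) — total 27+28+76 = 131 min.
Row-greedy (each worker in turn takes its cheapest remaining task) gives 159 min, worse by 28.
Next-best assignment: Ghosh→Task T2, Leclerc→Task T1, Delgado→Task T7 = 138 min.
Swapping Ghosh↔Delgado (Ghosh→Task T2 39 min, Delgado→Task T7 71 min) adds 7.
Checked against all permutations: 131 min is optimal.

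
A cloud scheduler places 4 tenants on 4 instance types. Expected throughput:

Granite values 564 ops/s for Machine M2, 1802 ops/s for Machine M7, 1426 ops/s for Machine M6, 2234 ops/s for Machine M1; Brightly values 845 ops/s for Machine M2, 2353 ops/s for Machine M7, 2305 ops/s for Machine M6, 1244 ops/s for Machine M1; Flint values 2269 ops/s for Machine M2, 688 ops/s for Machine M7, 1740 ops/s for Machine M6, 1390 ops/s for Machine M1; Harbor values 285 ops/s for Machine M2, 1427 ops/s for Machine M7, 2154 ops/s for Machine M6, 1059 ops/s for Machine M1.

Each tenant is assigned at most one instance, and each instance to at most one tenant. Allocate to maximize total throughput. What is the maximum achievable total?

This is a one-to-one assignment (maximum-weight bipartite matching).
Optimal: Granite→Machine M1 (2234 ops/s), Brightly→Machine M7 (2353 ops/s), Flint→Machine M2 (2269 ops/s), Harbor→Machine M6 (2154 ops/s) — total 2234+2353+2269+2154 = 9010 ops/s.
Swapping Granite↔Harbor (Granite→Machine M6 1426 ops/s, Harbor→Machine M1 1059 ops/s) loses 1903.

Max total: 9010 ops/s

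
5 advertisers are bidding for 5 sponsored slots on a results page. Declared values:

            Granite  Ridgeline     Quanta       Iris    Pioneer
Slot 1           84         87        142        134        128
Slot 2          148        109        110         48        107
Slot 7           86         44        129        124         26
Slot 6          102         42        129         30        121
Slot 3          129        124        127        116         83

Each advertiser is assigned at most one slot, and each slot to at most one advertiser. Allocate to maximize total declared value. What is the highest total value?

Maximum total: $659

This is a one-to-one assignment (maximum-weight bipartite matching).
Optimal: Granite→Slot 2 ($148), Ridgeline→Slot 3 ($124), Quanta→Slot 1 ($142), Iris→Slot 7 ($124), Pioneer→Slot 6 ($121) — total 148+124+142+124+121 = $659.
Next-best assignment: Granite→Slot 2, Ridgeline→Slot 3, Quanta→Slot 7, Iris→Slot 1, Pioneer→Slot 6 = $656.
Swapping Ridgeline↔Quanta (Ridgeline→Slot 1 $87, Quanta→Slot 3 $127) loses 52.
No other one-to-one assignment exceeds $659.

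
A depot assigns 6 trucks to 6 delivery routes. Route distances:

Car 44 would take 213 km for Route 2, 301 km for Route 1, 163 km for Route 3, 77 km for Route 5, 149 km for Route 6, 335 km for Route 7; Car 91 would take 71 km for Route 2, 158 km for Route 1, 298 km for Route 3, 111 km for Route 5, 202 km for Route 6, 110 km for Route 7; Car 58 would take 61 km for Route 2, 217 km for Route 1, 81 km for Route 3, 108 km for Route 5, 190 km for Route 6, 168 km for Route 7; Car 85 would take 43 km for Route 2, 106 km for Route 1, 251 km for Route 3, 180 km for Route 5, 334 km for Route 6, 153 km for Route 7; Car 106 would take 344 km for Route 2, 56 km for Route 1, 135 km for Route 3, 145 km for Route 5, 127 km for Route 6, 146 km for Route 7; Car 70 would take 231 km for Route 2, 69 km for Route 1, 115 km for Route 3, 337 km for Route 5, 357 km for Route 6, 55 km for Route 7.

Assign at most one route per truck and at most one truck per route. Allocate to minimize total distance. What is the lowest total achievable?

Optimal: Car 44→Route 6 (149 km), Car 91→Route 5 (111 km), Car 58→Route 3 (81 km), Car 85→Route 2 (43 km), Car 106→Route 1 (56 km), Car 70→Route 7 (55 km) — total 149+111+81+43+56+55 = 495 km.

Minimum total: 495 km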